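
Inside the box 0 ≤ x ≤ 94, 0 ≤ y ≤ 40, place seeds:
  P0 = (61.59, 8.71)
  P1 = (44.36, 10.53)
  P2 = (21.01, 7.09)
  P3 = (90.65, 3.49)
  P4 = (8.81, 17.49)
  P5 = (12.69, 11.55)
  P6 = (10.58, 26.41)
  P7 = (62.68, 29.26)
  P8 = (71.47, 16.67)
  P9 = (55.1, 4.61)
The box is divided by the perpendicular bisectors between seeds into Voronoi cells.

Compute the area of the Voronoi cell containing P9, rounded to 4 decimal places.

1. box [0,94]×[0,40]: [(0, 0) (94, 0) (94, 40) (0, 40)]
2. ⊥bis P9·P0 via (58.345,6.66): [(0, 0) (62.5524, 0) (37.2828, 40) (0, 40)]  |A|=1996.7029
3. ⊥bis P9·P1 via (49.73,7.57): [(45.5573, 0) (62.5524, 0) (53.4764, 14.3667)]  |A|=122.0811
4. ⊥bis P9·P2 via (38.055,5.85): [(45.5573, 0) (62.5524, 0) (53.4764, 14.3667)]  |A|=122.0811
5. ⊥bis P9·P3 via (72.875,4.05): [(45.5573, 0) (62.5524, 0) (53.4764, 14.3667)]  |A|=122.0811
6. ⊥bis P9·P4 via (31.955,11.05): [(45.5573, 0) (62.5524, 0) (53.4764, 14.3667)]  |A|=122.0811
7. ⊥bis P9·P5 via (33.895,8.08): [(45.5573, 0) (62.5524, 0) (53.4764, 14.3667)]  |A|=122.0811
8. ⊥bis P9·P6 via (32.84,15.51): [(45.5573, 0) (62.5524, 0) (53.4764, 14.3667)]  |A|=122.0811
9. ⊥bis P9·P7 via (58.89,16.935): [(45.5573, 0) (62.5524, 0) (53.4764, 14.3667)]  |A|=122.0811
10. ⊥bis P9·P8 via (63.285,10.64): [(45.5573, 0) (62.5524, 0) (53.4764, 14.3667)]  |A|=122.0811
11. canonical 3-gon: [(45.5573, 0) (62.5524, 0) (53.4764, 14.3667)]
12. shoelace: 122.0811

Area of P9's cell: 122.0811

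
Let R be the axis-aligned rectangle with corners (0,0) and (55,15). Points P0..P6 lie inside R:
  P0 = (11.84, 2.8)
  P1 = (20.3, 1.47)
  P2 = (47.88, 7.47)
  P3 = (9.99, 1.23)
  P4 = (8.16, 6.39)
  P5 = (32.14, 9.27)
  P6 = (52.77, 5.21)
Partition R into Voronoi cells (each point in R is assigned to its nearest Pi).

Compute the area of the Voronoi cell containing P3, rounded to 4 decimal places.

1. box [0,55]×[0,15]: [(0, 0) (55, 0) (55, 15) (0, 15)]
2. ⊥bis P3·P0 via (10.915,2.015): [(0, 14.8766) (0, 0) (12.625, 0)]  |A|=93.9089
3. ⊥bis P3·P1 via (15.145,1.35): [(0, 14.8766) (0, 0) (12.625, 0)]  |A|=93.9089
4. ⊥bis P3·P2 via (28.935,4.35): [(0, 14.8766) (0, 0) (12.625, 0)]  |A|=93.9089
5. ⊥bis P3·P4 via (9.075,3.81): [(9.3184, 3.8963) (0, 0.5915) (0, 0) (12.625, 0)]  |A|=27.3517
6. ⊥bis P3·P5 via (21.065,5.25): [(9.3184, 3.8963) (0, 0.5915) (0, 0) (12.625, 0)]  |A|=27.3517
7. ⊥bis P3·P6 via (31.38,3.22): [(9.3184, 3.8963) (0, 0.5915) (0, 0) (12.625, 0)]  |A|=27.3517
8. canonical 4-gon: [(9.3184, 3.8963) (0, 0.5915) (0, 0) (12.625, 0)]
9. shoelace: 27.3517

Area of P3's cell: 27.3517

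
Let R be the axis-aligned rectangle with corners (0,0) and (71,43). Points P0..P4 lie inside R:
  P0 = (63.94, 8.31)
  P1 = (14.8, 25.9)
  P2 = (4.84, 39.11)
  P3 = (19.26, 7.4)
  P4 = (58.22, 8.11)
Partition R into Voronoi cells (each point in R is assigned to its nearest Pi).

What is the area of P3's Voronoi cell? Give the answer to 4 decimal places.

1. box [0,71]×[0,43]: [(0, 0) (71, 0) (71, 43) (0, 43)]
2. ⊥bis P3·P0 via (41.6,7.855): [(0, 0) (41.76, 0) (40.8842, 43) (0, 43)]  |A|=1776.8499
3. ⊥bis P3·P1 via (17.03,16.65): [(0, 12.5444) (0, 0) (41.76, 0) (41.3017, 22.5014)]  |A|=728.8823
4. ⊥bis P3·P2 via (12.05,23.255): [(0, 12.5444) (0, 0) (41.76, 0) (41.3017, 22.5014)]  |A|=728.8823
5. ⊥bis P3·P4 via (38.74,7.755): [(38.4836, 21.8221) (0, 12.5444) (0, 0) (38.8813, 0)]  |A|=665.6124
6. canonical 4-gon: [(38.4836, 21.8221) (0, 12.5444) (0, 0) (38.8813, 0)]
7. shoelace: 665.6124

Area of P3's cell: 665.6124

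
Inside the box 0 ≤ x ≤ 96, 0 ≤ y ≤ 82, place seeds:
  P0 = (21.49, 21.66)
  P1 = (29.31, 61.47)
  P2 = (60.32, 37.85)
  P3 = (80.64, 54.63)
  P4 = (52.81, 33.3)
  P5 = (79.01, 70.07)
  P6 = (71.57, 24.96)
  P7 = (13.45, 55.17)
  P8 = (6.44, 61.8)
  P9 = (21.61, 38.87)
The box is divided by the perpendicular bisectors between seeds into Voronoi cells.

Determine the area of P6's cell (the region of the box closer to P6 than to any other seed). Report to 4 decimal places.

1. box [0,96]×[0,82]: [(0, 0) (96, 0) (96, 82) (0, 82)]
2. ⊥bis P6·P0 via (46.53,23.31): [(48.066, 0) (96, 0) (96, 82) (42.6626, 82)]  |A|=4152.1253
3. ⊥bis P6·P1 via (50.44,43.215): [(45.5884, 37.5993) (48.066, 0) (96, 0) (96, 82) (83.9478, 82)]  |A|=3235.5807
4. ⊥bis P6·P2 via (65.945,31.405): [(47.0814, 14.9415) (48.066, 0) (96, 0) (96, 57.6361)]  |A|=1767.8392
5. ⊥bis P6·P3 via (76.105,39.795): [(75.6999, 39.9188) (47.0814, 14.9415) (48.066, 0) (96, 0) (96, 33.7132)]  |A|=1525.021
6. ⊥bis P6·P4 via (62.19,29.13): [(75.6999, 39.9188) (61.462, 27.4923) (49.2399, 0) (96, 0) (96, 33.7132)]  |A|=1395.2732
7. ⊥bis P6·P5 via (75.29,47.515): [(75.6999, 39.9188) (61.462, 27.4923) (49.2399, 0) (96, 0) (96, 33.7132)]  |A|=1395.2732
8. ⊥bis P6·P7 via (42.51,40.065): [(75.6999, 39.9188) (61.462, 27.4923) (49.2399, 0) (96, 0) (96, 33.7132)]  |A|=1395.2732
9. ⊥bis P6·P8 via (39.005,43.38): [(75.6999, 39.9188) (61.462, 27.4923) (49.2399, 0) (96, 0) (96, 33.7132)]  |A|=1395.2732
10. ⊥bis P6·P9 via (46.59,31.915): [(75.6999, 39.9188) (61.462, 27.4923) (49.2399, 0) (96, 0) (96, 33.7132)]  |A|=1395.2732
11. canonical 5-gon: [(75.6999, 39.9188) (61.462, 27.4923) (49.2399, 0) (96, 0) (96, 33.7132)]
12. shoelace: 1395.2732

Area of P6's cell: 1395.2732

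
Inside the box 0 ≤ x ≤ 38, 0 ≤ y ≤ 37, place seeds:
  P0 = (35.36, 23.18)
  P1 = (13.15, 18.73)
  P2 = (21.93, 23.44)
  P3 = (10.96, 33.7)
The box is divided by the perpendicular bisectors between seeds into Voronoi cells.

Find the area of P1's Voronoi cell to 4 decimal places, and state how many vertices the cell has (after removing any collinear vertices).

1. box [0,38]×[0,37]: [(0, 0) (38, 0) (38, 37) (0, 37)]
2. ⊥bis P1·P0 via (24.255,20.955): [(0, 0) (28.4535, 0) (21.0402, 37) (0, 37)]  |A|=915.6347
3. ⊥bis P1·P2 via (17.54,21.085): [(0, 0) (28.4535, 0) (28.2166, 1.1825) (9.0025, 37) (0, 37)]  |A|=700.0534
4. ⊥bis P1·P3 via (12.055,26.215): [(0, 24.4514) (0, 0) (28.4535, 0) (28.2166, 1.1825) (14.5892, 26.5857)]  |A|=561.64
5. canonical 5-gon: [(0, 24.4514) (0, 0) (28.4535, 0) (28.2166, 1.1825) (14.5892, 26.5857)]
6. shoelace: 561.64

Area of P1's cell: 561.6400 (5 vertices)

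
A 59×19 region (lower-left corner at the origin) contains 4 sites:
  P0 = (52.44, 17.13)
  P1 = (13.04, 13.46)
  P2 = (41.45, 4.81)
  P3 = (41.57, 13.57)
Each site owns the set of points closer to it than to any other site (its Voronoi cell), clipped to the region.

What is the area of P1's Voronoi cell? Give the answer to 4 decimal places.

Area of P1's cell: 505.5125

1. box [0,59]×[0,19]: [(0, 0) (59, 0) (59, 19) (0, 19)]
2. ⊥bis P1·P0 via (32.74,15.295): [(0, 0) (34.1647, 0) (32.3949, 19) (0, 19)]  |A|=632.316
3. ⊥bis P1·P2 via (27.245,9.135): [(0, 0) (24.4637, 0) (30.2486, 19) (0, 19)]  |A|=519.7665
4. ⊥bis P1·P3 via (27.305,13.515): [(0, 0) (24.4637, 0) (27.3209, 9.3844) (27.2839, 19) (0, 19)]  |A|=505.5125
5. canonical 5-gon: [(0, 0) (24.4637, 0) (27.3209, 9.3844) (27.2839, 19) (0, 19)]
6. shoelace: 505.5125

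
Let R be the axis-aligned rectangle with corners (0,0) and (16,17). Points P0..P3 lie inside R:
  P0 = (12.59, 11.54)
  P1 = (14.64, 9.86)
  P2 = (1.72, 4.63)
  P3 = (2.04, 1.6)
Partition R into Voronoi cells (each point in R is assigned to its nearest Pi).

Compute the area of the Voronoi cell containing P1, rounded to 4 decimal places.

1. box [0,16]×[0,17]: [(0, 0) (16, 0) (16, 17) (0, 17)]
2. ⊥bis P1·P0 via (13.615,10.7): [(4.8462, 0) (16, 0) (16, 13.6103)]  |A|=75.903
3. ⊥bis P1·P2 via (8.18,7.245): [(9.0408, 5.1184) (11.1128, 0) (16, 0) (16, 13.6103)]  |A|=59.8655
4. ⊥bis P1·P3 via (8.34,5.73): [(9.0408, 5.1184) (9.525, 3.9224) (12.0963, 0) (16, 0) (16, 13.6103)]  |A|=57.9366
5. canonical 5-gon: [(9.0408, 5.1184) (9.525, 3.9224) (12.0963, 0) (16, 0) (16, 13.6103)]
6. shoelace: 57.9366

Area of P1's cell: 57.9366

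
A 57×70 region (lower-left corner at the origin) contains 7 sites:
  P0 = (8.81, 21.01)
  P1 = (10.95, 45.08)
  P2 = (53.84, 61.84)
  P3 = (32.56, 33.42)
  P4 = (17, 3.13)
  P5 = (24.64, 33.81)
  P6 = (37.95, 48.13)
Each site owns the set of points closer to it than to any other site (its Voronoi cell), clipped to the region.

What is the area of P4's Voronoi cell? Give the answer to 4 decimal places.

Area of P4's cell: 614.2430

1. box [0,57]×[0,70]: [(0, 0) (57, 0) (57, 70) (0, 70)]
2. ⊥bis P4·P0 via (12.905,12.07): [(0, 6.1588) (0, 0) (57, 0) (57, 32.2679)]  |A|=1095.1608
3. ⊥bis P4·P1 via (13.975,24.105): [(50.7615, 29.4103) (0, 6.1588) (0, 0) (57, 0) (57, 30.31)]  |A|=1089.0538
4. ⊥bis P4·P2 via (35.42,32.485): [(44.7259, 26.6457) (0, 6.1588) (0, 0) (57, 0) (57, 18.9437)]  |A|=1013.3896
5. ⊥bis P4·P3 via (24.78,18.275): [(25.5679, 17.8703) (0, 6.1588) (0, 0) (57, 0) (57, 1.7236)]  |A|=615.1242
6. ⊥bis P4·P5 via (20.82,18.47): [(27.769, 16.7395) (24.7439, 17.4929) (0, 6.1588) (0, 0) (57, 0) (57, 1.7236)]  |A|=614.243
7. ⊥bis P4·P6 via (27.475,25.63): [(27.769, 16.7395) (24.7439, 17.4929) (0, 6.1588) (0, 0) (57, 0) (57, 1.7236)]  |A|=614.243
8. canonical 6-gon: [(27.769, 16.7395) (24.7439, 17.4929) (0, 6.1588) (0, 0) (57, 0) (57, 1.7236)]
9. shoelace: 614.243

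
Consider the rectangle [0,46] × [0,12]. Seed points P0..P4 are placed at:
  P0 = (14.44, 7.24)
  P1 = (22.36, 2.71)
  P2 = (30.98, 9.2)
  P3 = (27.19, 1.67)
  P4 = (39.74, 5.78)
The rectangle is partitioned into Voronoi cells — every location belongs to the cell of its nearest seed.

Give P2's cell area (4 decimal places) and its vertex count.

1. box [0,46]×[0,12]: [(0, 0) (46, 0) (46, 12) (0, 12)]
2. ⊥bis P2·P0 via (22.71,8.22): [(23.6841, 0) (46, 0) (46, 12) (22.2621, 12)]  |A|=276.3231
3. ⊥bis P2·P1 via (26.67,5.955): [(22.2888, 11.774) (31.1535, 0) (46, 0) (46, 12) (22.2621, 12)]  |A|=232.3504
4. ⊥bis P2·P3 via (29.085,5.435): [(22.2888, 11.774) (25.8268, 7.0749) (39.8833, 0) (46, 0) (46, 12) (22.2621, 12)]  |A|=201.4692
5. ⊥bis P2·P4 via (35.36,7.49): [(22.2888, 11.774) (25.8268, 7.0749) (33.6589, 3.1329) (37.1208, 12) (22.2621, 12)]  |A|=78.4746
6. canonical 5-gon: [(22.2888, 11.774) (25.8268, 7.0749) (33.6589, 3.1329) (37.1208, 12) (22.2621, 12)]
7. shoelace: 78.4746

Area of P2's cell: 78.4746 (5 vertices)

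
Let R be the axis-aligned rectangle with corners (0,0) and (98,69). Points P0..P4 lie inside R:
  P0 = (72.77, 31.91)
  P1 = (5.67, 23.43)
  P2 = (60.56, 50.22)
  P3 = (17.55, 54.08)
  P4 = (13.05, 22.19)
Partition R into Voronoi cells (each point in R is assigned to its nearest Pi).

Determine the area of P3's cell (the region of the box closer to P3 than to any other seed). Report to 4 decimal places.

Area of P3's cell: 1210.3204

1. box [0,98]×[0,69]: [(0, 0) (98, 0) (98, 69) (0, 69)]
2. ⊥bis P3·P0 via (45.16,42.995): [(0, 0) (27.8982, 0) (55.6006, 69) (0, 69)]  |A|=2880.7076
3. ⊥bis P3·P1 via (11.61,38.755): [(0, 43.2551) (39.1691, 28.0731) (55.6006, 69) (0, 69)]  |A|=1641.9843
4. ⊥bis P3·P2 via (39.055,52.15): [(0, 43.2551) (36.9707, 28.9252) (40.5672, 69) (0, 69)]  |A|=1288.7662
5. ⊥bis P3·P4 via (15.3,38.135): [(0, 43.2551) (12.0129, 38.5988) (37.5159, 35.0001) (40.5672, 69) (0, 69)]  |A|=1210.3204
6. canonical 5-gon: [(0, 43.2551) (12.0129, 38.5988) (37.5159, 35.0001) (40.5672, 69) (0, 69)]
7. shoelace: 1210.3204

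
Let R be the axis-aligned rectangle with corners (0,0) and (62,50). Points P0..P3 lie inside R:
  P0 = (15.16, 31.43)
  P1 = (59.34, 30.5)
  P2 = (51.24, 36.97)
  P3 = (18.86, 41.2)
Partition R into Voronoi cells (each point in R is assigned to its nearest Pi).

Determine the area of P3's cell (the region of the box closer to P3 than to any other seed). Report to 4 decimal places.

Area of P3's cell: 488.5388

1. box [0,62]×[0,50]: [(0, 0) (62, 0) (62, 50) (0, 50)]
2. ⊥bis P3·P0 via (17.01,36.315): [(0, 42.7569) (62, 19.2768) (62, 50) (0, 50)]  |A|=1176.9558
3. ⊥bis P3·P1 via (39.1,35.85): [(0, 42.7569) (37.2017, 28.6682) (42.8402, 50) (0, 50)]  |A|=591.6578
4. ⊥bis P3·P2 via (35.05,39.085): [(0, 42.7569) (33.8548, 29.9357) (36.4759, 50) (0, 50)]  |A|=488.5388
5. canonical 4-gon: [(0, 42.7569) (33.8548, 29.9357) (36.4759, 50) (0, 50)]
6. shoelace: 488.5388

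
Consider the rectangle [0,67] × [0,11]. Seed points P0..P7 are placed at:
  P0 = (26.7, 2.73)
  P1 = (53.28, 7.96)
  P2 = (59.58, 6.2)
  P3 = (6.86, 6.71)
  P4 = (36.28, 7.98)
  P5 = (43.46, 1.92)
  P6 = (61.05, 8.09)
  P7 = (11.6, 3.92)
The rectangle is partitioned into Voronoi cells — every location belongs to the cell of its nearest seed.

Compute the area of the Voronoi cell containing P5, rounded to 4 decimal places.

Area of P5's cell: 84.6430

1. box [0,67]×[0,11]: [(0, 0) (67, 0) (67, 11) (0, 11)]
2. ⊥bis P5·P0 via (35.08,2.325): [(34.9676, 0) (67, 0) (67, 11) (35.4993, 11)]  |A|=349.4321
3. ⊥bis P5·P1 via (48.37,4.94): [(34.9676, 0) (51.4085, 0) (44.6427, 11) (35.4993, 11)]  |A|=140.7133
4. ⊥bis P5·P2 via (51.52,4.06): [(34.9676, 0) (51.4085, 0) (44.6427, 11) (35.4993, 11)]  |A|=140.7133
5. ⊥bis P5·P3 via (25.16,4.315): [(34.9676, 0) (51.4085, 0) (44.6427, 11) (35.4993, 11)]  |A|=140.7133
6. ⊥bis P5·P4 via (39.87,4.95): [(35.6921, 0) (51.4085, 0) (44.7833, 10.7714)]  |A|=84.643
7. ⊥bis P5·P6 via (52.255,5.005): [(35.6921, 0) (51.4085, 0) (44.7833, 10.7714)]  |A|=84.643
8. ⊥bis P5·P7 via (27.53,2.92): [(35.6921, 0) (51.4085, 0) (44.7833, 10.7714)]  |A|=84.643
9. canonical 3-gon: [(35.6921, 0) (51.4085, 0) (44.7833, 10.7714)]
10. shoelace: 84.643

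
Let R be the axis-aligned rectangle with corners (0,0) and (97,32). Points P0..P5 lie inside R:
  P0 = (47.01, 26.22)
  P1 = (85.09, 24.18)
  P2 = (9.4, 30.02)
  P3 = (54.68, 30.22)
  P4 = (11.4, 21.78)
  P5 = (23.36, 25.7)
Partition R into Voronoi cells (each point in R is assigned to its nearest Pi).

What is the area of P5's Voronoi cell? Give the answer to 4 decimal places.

1. box [0,97]×[0,32]: [(0, 0) (97, 0) (97, 32) (0, 32)]
2. ⊥bis P5·P0 via (35.185,25.96): [(0, 0) (35.7558, 0) (35.0522, 32) (0, 32)]  |A|=1132.9278
3. ⊥bis P5·P1 via (54.225,24.94): [(0, 0) (35.7558, 0) (35.0522, 32) (0, 32)]  |A|=1132.9278
4. ⊥bis P5·P2 via (16.38,27.86): [(7.7586, 0) (35.7558, 0) (35.0522, 32) (17.6611, 32)]  |A|=726.2124
5. ⊥bis P5·P3 via (39.02,27.96): [(7.7586, 0) (35.7558, 0) (35.0522, 32) (17.6611, 32)]  |A|=726.2124
6. ⊥bis P5·P4 via (17.38,23.74): [(16.2098, 27.3102) (25.161, 0) (35.7558, 0) (35.0522, 32) (17.6611, 32)]  |A|=488.5807
7. canonical 5-gon: [(16.2098, 27.3102) (25.161, 0) (35.7558, 0) (35.0522, 32) (17.6611, 32)]
8. shoelace: 488.5807

Area of P5's cell: 488.5807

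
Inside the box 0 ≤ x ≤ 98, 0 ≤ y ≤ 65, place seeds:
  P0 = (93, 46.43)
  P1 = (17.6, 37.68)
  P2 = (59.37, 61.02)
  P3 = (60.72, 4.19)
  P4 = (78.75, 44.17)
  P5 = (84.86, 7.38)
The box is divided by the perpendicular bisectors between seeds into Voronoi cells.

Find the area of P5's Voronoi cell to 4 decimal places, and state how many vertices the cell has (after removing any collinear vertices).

1. box [0,98]×[0,65]: [(0, 0) (98, 0) (98, 65) (0, 65)]
2. ⊥bis P5·P0 via (88.93,26.905): [(0, 45.4425) (0, 0) (98, 0) (98, 25.0144)]  |A|=3452.3868
3. ⊥bis P5·P1 via (51.23,22.53): [(56.268, 33.7134) (41.0804, 0) (98, 0) (98, 25.0144)]  |A|=1481.4254
4. ⊥bis P5·P2 via (72.115,34.2): [(66.5714, 31.5657) (52.2304, 24.7508) (41.0804, 0) (98, 0) (98, 25.0144)]  |A|=1430.9166
5. ⊥bis P5·P3 via (72.79,5.785): [(69.4628, 30.9629) (73.5545, 0) (98, 0) (98, 25.0144)]  |A|=735.3722
6. ⊥bis P5·P4 via (81.805,25.775): [(88.7877, 26.9347) (70.3987, 23.8807) (73.5545, 0) (98, 0) (98, 25.0144)]  |A|=668.8253
7. canonical 5-gon: [(88.7877, 26.9347) (70.3987, 23.8807) (73.5545, 0) (98, 0) (98, 25.0144)]
8. shoelace: 668.8253

Area of P5's cell: 668.8253 (5 vertices)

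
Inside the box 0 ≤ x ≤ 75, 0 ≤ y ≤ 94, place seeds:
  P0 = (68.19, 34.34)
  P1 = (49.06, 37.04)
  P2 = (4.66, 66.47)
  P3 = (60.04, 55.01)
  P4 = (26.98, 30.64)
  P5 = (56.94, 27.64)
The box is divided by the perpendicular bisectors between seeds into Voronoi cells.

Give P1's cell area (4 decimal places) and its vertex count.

Area of P1's cell: 507.1012 (5 vertices)

1. box [0,75]×[0,94]: [(0, 0) (75, 0) (75, 94) (0, 94)]
2. ⊥bis P1·P0 via (58.625,35.69): [(0, 0) (53.5877, 0) (66.8548, 94) (0, 94)]  |A|=5660.8011
3. ⊥bis P1·P2 via (26.86,51.755): [(0, 11.2323) (0, 0) (53.5877, 0) (66.8548, 94) (54.8616, 94)]  |A|=3390.4167
4. ⊥bis P1·P3 via (54.55,46.025): [(32.1387, 59.7187) (0, 11.2323) (0, 0) (53.5877, 0) (59.6443, 42.9123)]  |A|=2421.6515
5. ⊥bis P1·P4 via (38.02,33.84): [(32.1387, 59.7187) (31.0117, 58.0186) (47.8287, 0) (53.5877, 0) (59.6443, 42.9123)]  |A|=860.0095
6. ⊥bis P1·P5 via (53,32.34): [(32.1387, 59.7187) (31.0117, 58.0186) (41.2982, 22.5304) (58.8436, 37.2387) (59.6443, 42.9123)]  |A|=507.1012
7. canonical 5-gon: [(32.1387, 59.7187) (31.0117, 58.0186) (41.2982, 22.5304) (58.8436, 37.2387) (59.6443, 42.9123)]
8. shoelace: 507.1012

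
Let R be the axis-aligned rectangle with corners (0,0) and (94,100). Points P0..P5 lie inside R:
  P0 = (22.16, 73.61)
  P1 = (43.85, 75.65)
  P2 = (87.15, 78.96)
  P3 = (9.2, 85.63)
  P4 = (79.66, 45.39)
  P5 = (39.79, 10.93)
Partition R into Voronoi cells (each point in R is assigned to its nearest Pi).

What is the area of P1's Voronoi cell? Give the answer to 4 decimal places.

Area of P1's cell: 1611.1757

1. box [0,94]×[0,100]: [(0, 0) (94, 0) (94, 100) (0, 100)]
2. ⊥bis P1·P0 via (33.005,74.63): [(40.0241, 0) (94, 0) (94, 100) (30.6189, 100)]  |A|=5867.8485
3. ⊥bis P1·P2 via (65.5,77.305): [(40.0241, 0) (71.4095, 0) (63.7651, 100) (30.6189, 100)]  |A|=3226.5773
4. ⊥bis P1·P3 via (26.525,80.64): [(30.9838, 96.1206) (40.0241, 0) (71.4095, 0) (63.7651, 100) (32.1011, 100)]  |A|=3223.7022
5. ⊥bis P1·P4 via (61.755,60.52): [(30.9838, 96.1206) (37.0786, 31.3177) (66.366, 65.9767) (63.7651, 100) (32.1011, 100)]  |A|=1678.702
6. ⊥bis P1·P5 via (41.82,43.29): [(30.9838, 96.1206) (35.9178, 43.6603) (46.9248, 42.9698) (66.366, 65.9767) (63.7651, 100) (32.1011, 100)]  |A|=1611.1757
7. canonical 6-gon: [(30.9838, 96.1206) (35.9178, 43.6603) (46.9248, 42.9698) (66.366, 65.9767) (63.7651, 100) (32.1011, 100)]
8. shoelace: 1611.1757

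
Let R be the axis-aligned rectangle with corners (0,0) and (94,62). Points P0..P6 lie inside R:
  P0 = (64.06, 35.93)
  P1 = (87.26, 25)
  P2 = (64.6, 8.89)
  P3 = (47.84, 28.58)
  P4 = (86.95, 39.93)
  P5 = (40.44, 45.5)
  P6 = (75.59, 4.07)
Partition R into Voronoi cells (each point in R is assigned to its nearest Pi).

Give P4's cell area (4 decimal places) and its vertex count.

Area of P4's cell: 594.9405 (4 vertices)

1. box [0,94]×[0,62]: [(0, 0) (94, 0) (94, 62) (0, 62)]
2. ⊥bis P4·P0 via (75.505,37.93): [(82.1332, 0) (94, 0) (94, 62) (71.2988, 62)]  |A|=1071.6074
3. ⊥bis P4·P1 via (87.105,32.465): [(76.4985, 32.2448) (94, 32.6082) (94, 62) (71.2988, 62)]  |A|=594.9405
4. ⊥bis P4·P2 via (75.775,24.41): [(76.4985, 32.2448) (94, 32.6082) (94, 62) (71.2988, 62)]  |A|=594.9405
5. ⊥bis P4·P3 via (67.395,34.255): [(76.4985, 32.2448) (94, 32.6082) (94, 62) (71.2988, 62)]  |A|=594.9405
6. ⊥bis P4·P5 via (63.695,42.715): [(76.4985, 32.2448) (94, 32.6082) (94, 62) (71.2988, 62)]  |A|=594.9405
7. ⊥bis P4·P6 via (81.27,22): [(76.4985, 32.2448) (94, 32.6082) (94, 62) (71.2988, 62)]  |A|=594.9405
8. canonical 4-gon: [(76.4985, 32.2448) (94, 32.6082) (94, 62) (71.2988, 62)]
9. shoelace: 594.9405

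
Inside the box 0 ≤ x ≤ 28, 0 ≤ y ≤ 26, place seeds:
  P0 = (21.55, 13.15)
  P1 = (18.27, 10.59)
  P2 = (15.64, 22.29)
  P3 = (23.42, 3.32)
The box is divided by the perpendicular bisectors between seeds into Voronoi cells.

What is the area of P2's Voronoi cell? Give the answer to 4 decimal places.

Area of P2's cell: 258.0672

1. box [0,28]×[0,26]: [(0, 0) (28, 0) (28, 26) (0, 26)]
2. ⊥bis P2·P0 via (18.595,17.72): [(0, 5.6963) (28, 23.8014) (28, 26) (0, 26)]  |A|=315.0326
3. ⊥bis P2·P1 via (16.955,16.44): [(0, 12.6287) (16.4345, 16.323) (28, 23.8014) (28, 26) (0, 26)]  |A|=258.0672
4. ⊥bis P2·P3 via (19.53,12.805): [(0, 12.6287) (16.4345, 16.323) (28, 23.8014) (28, 26) (0, 26)]  |A|=258.0672
5. canonical 5-gon: [(0, 12.6287) (16.4345, 16.323) (28, 23.8014) (28, 26) (0, 26)]
6. shoelace: 258.0672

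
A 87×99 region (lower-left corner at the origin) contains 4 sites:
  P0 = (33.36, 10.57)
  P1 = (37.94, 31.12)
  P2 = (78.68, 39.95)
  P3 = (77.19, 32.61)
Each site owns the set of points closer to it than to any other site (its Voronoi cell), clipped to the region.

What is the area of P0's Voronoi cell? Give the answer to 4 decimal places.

Area of P0's cell: 1360.6921

1. box [0,87]×[0,99]: [(0, 0) (87, 0) (87, 99) (0, 99)]
2. ⊥bis P0·P1 via (35.65,20.845): [(0, 28.7904) (0, 0) (87, 0) (87, 9.4006)]  |A|=1661.3052
3. ⊥bis P0·P2 via (56.02,25.26): [(62.8057, 14.7928) (0, 28.7904) (0, 0) (72.3955, 0)]  |A|=1439.5645
4. ⊥bis P0·P3 via (55.275,21.59): [(58.1739, 15.8251) (0, 28.7904) (0, 0) (66.1316, 0)]  |A|=1360.6921
5. canonical 4-gon: [(58.1739, 15.8251) (0, 28.7904) (0, 0) (66.1316, 0)]
6. shoelace: 1360.6921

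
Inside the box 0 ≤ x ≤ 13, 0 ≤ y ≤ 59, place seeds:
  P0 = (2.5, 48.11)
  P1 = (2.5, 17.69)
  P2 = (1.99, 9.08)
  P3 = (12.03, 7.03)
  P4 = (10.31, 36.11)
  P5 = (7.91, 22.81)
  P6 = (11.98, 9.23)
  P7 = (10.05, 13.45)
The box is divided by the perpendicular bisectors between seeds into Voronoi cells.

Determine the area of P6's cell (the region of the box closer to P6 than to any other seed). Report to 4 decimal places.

Area of P6's cell: 16.7616

1. box [0,13]×[0,59]: [(0, 0) (13, 0) (13, 59) (0, 59)]
2. ⊥bis P6·P0 via (7.24,28.67): [(0, 26.9047) (0, 0) (13, 0) (13, 30.0744)]  |A|=370.3644
3. ⊥bis P6·P1 via (7.24,13.46): [(0, 5.3471) (0, 0) (13, 0) (13, 19.9145)]  |A|=164.2001
4. ⊥bis P6·P2 via (6.985,9.155): [(6.9256, 13.1077) (7.1225, 0) (13, 0) (13, 19.9145)]  |A|=99.0044
5. ⊥bis P6·P3 via (12.005,8.13): [(6.9256, 13.1077) (7.0021, 8.0163) (13, 8.1526) (13, 19.9145)]  |A|=50.997
6. ⊥bis P6·P4 via (11.145,22.67): [(6.9256, 13.1077) (7.0021, 8.0163) (13, 8.1526) (13, 19.9145)]  |A|=50.997
7. ⊥bis P6·P5 via (9.945,16.02): [(9.371, 15.848) (6.9256, 13.1077) (7.0021, 8.0163) (13, 8.1526) (13, 16.9356)]  |A|=45.592
8. ⊥bis P6·P7 via (11.015,11.34): [(6.9799, 9.4946) (7.0021, 8.0163) (13, 8.1526) (13, 12.2478)]  |A|=16.7616
9. canonical 4-gon: [(6.9799, 9.4946) (7.0021, 8.0163) (13, 8.1526) (13, 12.2478)]
10. shoelace: 16.7616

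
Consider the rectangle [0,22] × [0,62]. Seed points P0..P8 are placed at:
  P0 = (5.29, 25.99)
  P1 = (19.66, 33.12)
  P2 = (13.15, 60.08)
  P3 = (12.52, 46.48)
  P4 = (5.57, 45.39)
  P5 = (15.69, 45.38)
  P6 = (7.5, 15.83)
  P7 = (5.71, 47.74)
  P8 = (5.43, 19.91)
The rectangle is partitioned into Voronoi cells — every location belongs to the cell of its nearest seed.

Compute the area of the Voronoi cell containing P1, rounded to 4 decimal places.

1. box [0,22]×[0,62]: [(0, 0) (22, 0) (22, 62) (0, 62)]
2. ⊥bis P1·P0 via (12.475,29.555): [(0, 54.6975) (22, 10.3581) (22, 62) (0, 62)]  |A|=648.3894
3. ⊥bis P1·P2 via (16.405,46.6): [(5.3431, 43.9289) (22, 10.3581) (22, 47.951)]  |A|=313.0917
4. ⊥bis P1·P3 via (16.09,39.8): [(9.2148, 36.1257) (22, 10.3581) (22, 42.9585)]  |A|=208.4014
5. ⊥bis P1·P4 via (12.615,39.255): [(10.4776, 36.8006) (9.4598, 35.6318) (22, 10.3581) (22, 42.9585)]  |A|=208.0069
6. ⊥bis P1·P5 via (17.675,39.25): [(11.0417, 37.102) (10.4776, 36.8006) (9.4598, 35.6318) (22, 10.3581) (22, 40.6505)]  |A|=195.3611
7. ⊥bis P1·P6 via (13.58,24.475): [(11.0417, 37.102) (10.4776, 36.8006) (9.4598, 35.6318) (15.7543, 22.9458) (22, 18.5532) (22, 40.6505)]  |A|=169.7687
8. ⊥bis P1·P7 via (12.685,40.43): [(11.0417, 37.102) (10.4776, 36.8006) (9.4598, 35.6318) (15.7543, 22.9458) (22, 18.5532) (22, 40.6505)]  |A|=169.7687
9. ⊥bis P1·P8 via (12.545,26.515): [(11.0417, 37.102) (10.4776, 36.8006) (9.4598, 35.6318) (15.6348, 23.1866) (16.054, 22.735) (22, 18.5532) (22, 40.6505)]  |A|=169.7452
10. canonical 7-gon: [(11.0417, 37.102) (10.4776, 36.8006) (9.4598, 35.6318) (15.6348, 23.1866) (16.054, 22.735) (22, 18.5532) (22, 40.6505)]
11. shoelace: 169.7452

Area of P1's cell: 169.7452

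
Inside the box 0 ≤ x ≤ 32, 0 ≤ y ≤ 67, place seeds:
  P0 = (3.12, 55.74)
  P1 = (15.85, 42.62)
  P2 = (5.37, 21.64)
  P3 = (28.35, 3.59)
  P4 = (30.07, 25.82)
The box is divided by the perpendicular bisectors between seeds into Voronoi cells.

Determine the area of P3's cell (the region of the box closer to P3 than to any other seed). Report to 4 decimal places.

Area of P3's cell: 287.2979

1. box [0,32]×[0,67]: [(0, 0) (32, 0) (32, 67) (0, 67)]
2. ⊥bis P3·P0 via (15.735,29.665): [(0, 22.0525) (0, 0) (32, 0) (32, 37.534)]  |A|=953.3826
3. ⊥bis P3·P1 via (22.1,23.105): [(0, 16.0271) (0, 0) (32, 0) (32, 26.2756)]  |A|=676.844
4. ⊥bis P3·P2 via (16.86,12.615): [(26.1077, 24.3885) (6.9514, 0) (32, 0) (32, 26.2756)]  |A|=382.8618
5. ⊥bis P3·P4 via (29.21,14.705): [(19.1151, 15.4861) (6.9514, 0) (32, 0) (32, 14.4891)]  |A|=287.2979
6. canonical 4-gon: [(19.1151, 15.4861) (6.9514, 0) (32, 0) (32, 14.4891)]
7. shoelace: 287.2979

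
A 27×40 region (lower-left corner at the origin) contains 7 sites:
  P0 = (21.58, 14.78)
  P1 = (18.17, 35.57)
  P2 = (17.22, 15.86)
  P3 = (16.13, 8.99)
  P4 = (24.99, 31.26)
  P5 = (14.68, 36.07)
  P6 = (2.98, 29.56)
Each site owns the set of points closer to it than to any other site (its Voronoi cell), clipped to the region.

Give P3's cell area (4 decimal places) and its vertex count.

Area of P3's cell: 319.2396 (6 vertices)

1. box [0,27]×[0,40]: [(0, 0) (27, 0) (27, 40) (0, 40)]
2. ⊥bis P3·P0 via (18.855,11.885): [(0, 29.6328) (0, 0) (27, 0) (27, 4.2183)]  |A|=456.9897
3. ⊥bis P3·P1 via (17.15,22.28): [(6.9825, 23.0604) (0, 23.5963) (0, 0) (27, 0) (27, 4.2183)]  |A|=435.9147
4. ⊥bis P3·P2 via (16.675,12.425): [(18.607, 12.1185) (0, 15.0707) (0, 0) (27, 0) (27, 4.2183)]  |A|=321.5112
5. ⊥bis P3·P4 via (20.56,20.125): [(18.607, 12.1185) (0, 15.0707) (0, 0) (27, 0) (27, 4.2183)]  |A|=321.5112
6. ⊥bis P3·P5 via (15.405,22.53): [(18.607, 12.1185) (0, 15.0707) (0, 0) (27, 0) (27, 4.2183)]  |A|=321.5112
7. ⊥bis P3·P6 via (9.555,19.275): [(18.607, 12.1185) (2.3861, 14.6921) (0, 13.1667) (0, 0) (27, 0) (27, 4.2183)]  |A|=319.2396
8. canonical 6-gon: [(18.607, 12.1185) (2.3861, 14.6921) (0, 13.1667) (0, 0) (27, 0) (27, 4.2183)]
9. shoelace: 319.2396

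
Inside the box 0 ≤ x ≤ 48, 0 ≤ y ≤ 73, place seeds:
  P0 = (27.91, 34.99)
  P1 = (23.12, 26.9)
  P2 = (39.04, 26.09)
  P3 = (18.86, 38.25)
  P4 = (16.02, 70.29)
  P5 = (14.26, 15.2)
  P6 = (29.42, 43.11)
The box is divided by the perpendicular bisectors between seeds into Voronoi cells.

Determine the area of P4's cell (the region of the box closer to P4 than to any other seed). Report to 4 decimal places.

1. box [0,48]×[0,73]: [(0, 0) (48, 0) (48, 73) (0, 73)]
2. ⊥bis P4·P0 via (21.965,52.64): [(0, 45.2416) (48, 61.4093) (48, 73) (0, 73)]  |A|=944.3787
3. ⊥bis P4·P1 via (19.57,48.595): [(0, 45.3927) (0.8726, 45.5355) (48, 61.4093) (48, 73) (0, 73)]  |A|=944.3128
4. ⊥bis P4·P2 via (27.53,48.19): [(0, 45.3927) (0.8726, 45.5355) (48, 61.4093) (48, 73) (0, 73)]  |A|=944.3128
5. ⊥bis P4·P3 via (17.44,54.27): [(0, 52.7241) (30.1487, 55.3965) (48, 61.4093) (48, 73) (0, 73)]  |A|=831.5843
6. ⊥bis P4·P5 via (15.14,42.745): [(0, 52.7241) (30.1487, 55.3965) (48, 61.4093) (48, 73) (0, 73)]  |A|=831.5843
7. ⊥bis P4·P6 via (22.72,56.7): [(0, 52.7241) (17.868, 54.3079) (48, 69.1633) (48, 73) (0, 73)]  |A|=687.5584
8. canonical 5-gon: [(0, 52.7241) (17.868, 54.3079) (48, 69.1633) (48, 73) (0, 73)]
9. shoelace: 687.5584

Area of P4's cell: 687.5584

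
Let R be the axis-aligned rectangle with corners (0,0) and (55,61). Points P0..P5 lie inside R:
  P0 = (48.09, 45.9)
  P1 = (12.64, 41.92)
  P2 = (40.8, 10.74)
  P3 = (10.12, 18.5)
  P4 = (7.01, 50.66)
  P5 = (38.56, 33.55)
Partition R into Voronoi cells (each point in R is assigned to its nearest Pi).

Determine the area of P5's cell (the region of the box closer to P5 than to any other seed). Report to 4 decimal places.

1. box [0,55]×[0,61]: [(0, 0) (55, 0) (55, 61) (0, 61)]
2. ⊥bis P5·P0 via (43.325,39.725): [(0, 0) (55, 0) (55, 30.7159) (15.7546, 61) (0, 61)]  |A|=2760.7431
3. ⊥bis P5·P1 via (25.6,37.735): [(13.4147, 0) (55, 0) (55, 30.7159) (29.6501, 50.2773)]  |A|=1434.7199
4. ⊥bis P5·P2 via (39.68,22.145): [(19.9397, 20.2065) (55, 23.6495) (55, 30.7159) (29.6501, 50.2773)]  |A|=599.9964
5. ⊥bis P5·P3 via (24.34,26.025): [(22.7742, 28.984) (27.0496, 20.9047) (55, 23.6495) (55, 30.7159) (29.6501, 50.2773)]  |A|=569.7824
6. ⊥bis P5·P4 via (22.785,42.105): [(22.7742, 28.984) (27.0496, 20.9047) (55, 23.6495) (55, 30.7159) (29.6501, 50.2773)]  |A|=569.7824
7. canonical 5-gon: [(22.7742, 28.984) (27.0496, 20.9047) (55, 23.6495) (55, 30.7159) (29.6501, 50.2773)]
8. shoelace: 569.7824

Area of P5's cell: 569.7824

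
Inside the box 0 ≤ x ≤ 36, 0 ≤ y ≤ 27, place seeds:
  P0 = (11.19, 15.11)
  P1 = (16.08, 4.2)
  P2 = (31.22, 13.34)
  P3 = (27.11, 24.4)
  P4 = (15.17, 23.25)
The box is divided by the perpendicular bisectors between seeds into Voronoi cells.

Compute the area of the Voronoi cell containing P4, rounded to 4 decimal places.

Area of P4's cell: 141.0961

1. box [0,36]×[0,27]: [(0, 0) (36, 0) (36, 27) (0, 27)]
2. ⊥bis P4·P0 via (13.18,19.18): [(0, 25.6243) (36, 8.0223) (36, 27) (0, 27)]  |A|=366.3615
3. ⊥bis P4·P1 via (15.625,13.725): [(0, 25.6243) (23.5613, 14.1041) (36, 14.6983) (36, 27) (0, 27)]  |A|=324.8413
4. ⊥bis P4·P2 via (23.195,18.295): [(0, 25.6243) (21.2924, 15.2135) (28.5699, 27) (0, 27)]  |A|=183.0153
5. ⊥bis P4·P3 via (21.14,23.825): [(0, 25.6243) (21.2924, 15.2135) (21.8781, 16.1621) (20.8342, 27) (0, 27)]  |A|=141.0961
6. canonical 5-gon: [(0, 25.6243) (21.2924, 15.2135) (21.8781, 16.1621) (20.8342, 27) (0, 27)]
7. shoelace: 141.0961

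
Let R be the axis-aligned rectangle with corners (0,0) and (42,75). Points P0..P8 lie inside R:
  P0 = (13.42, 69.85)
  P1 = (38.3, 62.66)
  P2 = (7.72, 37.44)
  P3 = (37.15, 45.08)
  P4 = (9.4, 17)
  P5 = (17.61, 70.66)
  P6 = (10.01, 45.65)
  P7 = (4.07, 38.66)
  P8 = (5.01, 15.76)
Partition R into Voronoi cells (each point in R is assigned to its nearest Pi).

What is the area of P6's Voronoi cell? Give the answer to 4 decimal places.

1. box [0,42]×[0,75]: [(0, 0) (42, 0) (42, 75) (0, 75)]
2. ⊥bis P6·P0 via (11.715,57.75): [(0, 59.4008) (0, 0) (42, 0) (42, 53.4826)]  |A|=2370.5497
3. ⊥bis P6·P1 via (24.155,54.155): [(22.9449, 56.1676) (0, 59.4008) (0, 0) (42, 0) (42, 24.4763)]  |A|=2094.1904
4. ⊥bis P6·P2 via (8.865,41.545): [(36.3459, 33.8798) (22.9449, 56.1676) (0, 59.4008) (0, 44.0177)]  |A|=513.5874
5. ⊥bis P6·P3 via (23.58,45.365): [(23.4145, 37.4867) (23.7778, 54.7824) (22.9449, 56.1676) (0, 59.4008) (0, 44.0177)]  |A|=401.104
6. ⊥bis P6·P4 via (9.705,31.325): [(23.4145, 37.4867) (23.7778, 54.7824) (22.9449, 56.1676) (0, 59.4008) (0, 44.0177)]  |A|=401.104
7. ⊥bis P6·P5 via (13.81,58.155): [(23.4145, 37.4867) (23.7778, 54.7824) (23.525, 55.2028) (18.1065, 56.8494) (0, 59.4008) (0, 44.0177)]  |A|=398.9678
8. ⊥bis P6·P7 via (7.04,42.155): [(7.2169, 42.0047) (23.4145, 37.4867) (23.7778, 54.7824) (23.525, 55.2028) (18.1065, 56.8494) (0, 59.4008) (0, 48.1375)]  |A|=384.1018
9. ⊥bis P6·P8 via (7.51,30.705): [(7.2169, 42.0047) (23.4145, 37.4867) (23.7778, 54.7824) (23.525, 55.2028) (18.1065, 56.8494) (0, 59.4008) (0, 48.1375)]  |A|=384.1018
10. canonical 7-gon: [(7.2169, 42.0047) (23.4145, 37.4867) (23.7778, 54.7824) (23.525, 55.2028) (18.1065, 56.8494) (0, 59.4008) (0, 48.1375)]
11. shoelace: 384.1018

Area of P6's cell: 384.1018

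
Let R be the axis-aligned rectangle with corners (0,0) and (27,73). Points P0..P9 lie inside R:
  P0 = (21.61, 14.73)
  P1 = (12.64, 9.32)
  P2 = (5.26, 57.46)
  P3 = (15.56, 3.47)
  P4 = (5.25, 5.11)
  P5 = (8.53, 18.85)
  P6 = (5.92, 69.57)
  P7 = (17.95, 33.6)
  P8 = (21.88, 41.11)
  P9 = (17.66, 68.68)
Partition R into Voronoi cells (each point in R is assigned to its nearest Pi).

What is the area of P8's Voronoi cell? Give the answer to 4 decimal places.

Area of P8's cell: 250.7107

1. box [0,27]×[0,73]: [(0, 0) (27, 0) (27, 73) (0, 73)]
2. ⊥bis P8·P0 via (21.745,27.92): [(0, 28.1426) (27, 27.8662) (27, 73) (0, 73)]  |A|=1214.8815
3. ⊥bis P8·P1 via (17.26,25.215): [(0, 30.2317) (7.4501, 28.0663) (27, 27.8662) (27, 73) (0, 73)]  |A|=1207.0992
4. ⊥bis P8·P2 via (13.57,49.285): [(0, 35.4909) (0, 30.2317) (7.4501, 28.0663) (27, 27.8662) (27, 62.9368)]  |A|=564.8729
5. ⊥bis P8·P3 via (18.72,22.29): [(0, 35.4909) (0, 30.2317) (7.4501, 28.0663) (27, 27.8662) (27, 62.9368)]  |A|=564.8729
6. ⊥bis P8·P4 via (13.565,23.11): [(0, 35.4909) (0, 30.2317) (7.4501, 28.0663) (27, 27.8662) (27, 62.9368)]  |A|=564.8729
7. ⊥bis P8·P5 via (15.205,29.98): [(2.2323, 37.7601) (18.586, 27.9523) (27, 27.8662) (27, 62.9368)]  |A|=474.8654
8. ⊥bis P8·P6 via (13.9,55.34): [(26.4504, 62.3781) (2.2323, 37.7601) (18.586, 27.9523) (27, 27.8662) (27, 62.6863)]  |A|=474.7965
9. ⊥bis P8·P7 via (19.915,37.355): [(26.4504, 62.3781) (7.9787, 43.6013) (27, 33.6474) (27, 62.6863)]  |A|=278.4929
10. ⊥bis P8·P9 via (19.77,54.895): [(18.9681, 54.7723) (7.9787, 43.6013) (27, 33.6474) (27, 56.0017)]  |A|=250.7107
11. canonical 4-gon: [(18.9681, 54.7723) (7.9787, 43.6013) (27, 33.6474) (27, 56.0017)]
12. shoelace: 250.7107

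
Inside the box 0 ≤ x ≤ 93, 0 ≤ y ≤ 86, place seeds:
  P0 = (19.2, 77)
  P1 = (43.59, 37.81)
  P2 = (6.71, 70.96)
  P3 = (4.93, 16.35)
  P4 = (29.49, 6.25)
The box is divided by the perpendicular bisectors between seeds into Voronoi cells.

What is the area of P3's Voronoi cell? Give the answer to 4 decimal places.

Area of P3's cell: 815.8233

1. box [0,93]×[0,86]: [(0, 0) (93, 0) (93, 86) (0, 86)]
2. ⊥bis P3·P0 via (12.065,46.675): [(0, 49.5137) (0, 0) (93, 0) (93, 27.6323)]  |A|=3587.2872
3. ⊥bis P3·P1 via (24.26,27.08): [(13.5809, 46.3183) (0, 49.5137) (0, 0) (39.292, 0)]  |A|=1246.1898
4. ⊥bis P3·P2 via (5.82,43.655): [(15.2295, 43.3483) (0, 43.8447) (0, 0) (39.292, 0)]  |A|=1185.4878
5. ⊥bis P3·P4 via (17.21,11.3): [(23.9379, 27.6602) (15.2295, 43.3483) (0, 43.8447) (0, 0) (12.563, 0)]  |A|=815.8233
6. canonical 5-gon: [(23.9379, 27.6602) (15.2295, 43.3483) (0, 43.8447) (0, 0) (12.563, 0)]
7. shoelace: 815.8233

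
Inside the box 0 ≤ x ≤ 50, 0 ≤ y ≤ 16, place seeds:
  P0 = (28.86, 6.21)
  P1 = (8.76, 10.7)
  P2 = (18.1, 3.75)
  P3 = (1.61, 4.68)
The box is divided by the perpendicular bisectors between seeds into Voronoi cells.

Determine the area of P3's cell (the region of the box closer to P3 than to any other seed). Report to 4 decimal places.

1. box [0,50]×[0,16]: [(0, 0) (50, 0) (50, 16) (0, 16)]
2. ⊥bis P3·P0 via (15.235,5.445): [(0, 0) (15.5407, 0) (14.6424, 16) (0, 16)]  |A|=241.4647
3. ⊥bis P3·P1 via (5.185,7.69): [(0, 13.8483) (0, 0) (11.6597, 0)]  |A|=80.733
4. ⊥bis P3·P2 via (9.855,4.215): [(9.7455, 2.2735) (0, 13.8483) (0, 0) (9.6173, 0)]  |A|=78.4114
5. canonical 4-gon: [(9.7455, 2.2735) (0, 13.8483) (0, 0) (9.6173, 0)]
6. shoelace: 78.4114

Area of P3's cell: 78.4114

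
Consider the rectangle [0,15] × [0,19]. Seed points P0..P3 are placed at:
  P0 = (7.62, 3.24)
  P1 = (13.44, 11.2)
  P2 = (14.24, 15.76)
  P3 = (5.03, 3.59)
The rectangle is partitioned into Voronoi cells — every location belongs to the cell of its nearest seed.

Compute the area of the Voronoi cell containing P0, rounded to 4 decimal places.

Area of P0's cell: 59.6708

1. box [0,15]×[0,19]: [(0, 0) (15, 0) (15, 19) (0, 19)]
2. ⊥bis P0·P1 via (10.53,7.22): [(0, 14.9191) (0, 0) (15, 0) (15, 3.9517)]  |A|=141.531
3. ⊥bis P0·P2 via (10.93,9.5): [(0, 14.9191) (0, 0) (15, 0) (15, 3.9517)]  |A|=141.531
4. ⊥bis P0·P3 via (6.325,3.415): [(7.1711, 9.6759) (5.8635, 0) (15, 0) (15, 3.9517)]  |A|=59.6708
5. canonical 4-gon: [(7.1711, 9.6759) (5.8635, 0) (15, 0) (15, 3.9517)]
6. shoelace: 59.6708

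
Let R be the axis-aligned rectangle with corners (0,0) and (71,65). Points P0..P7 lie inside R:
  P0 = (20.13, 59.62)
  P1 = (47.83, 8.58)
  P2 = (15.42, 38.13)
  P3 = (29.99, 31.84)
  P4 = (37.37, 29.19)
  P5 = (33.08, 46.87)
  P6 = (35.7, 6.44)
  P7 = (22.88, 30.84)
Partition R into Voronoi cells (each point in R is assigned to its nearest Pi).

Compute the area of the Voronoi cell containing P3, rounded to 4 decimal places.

Area of P3's cell: 133.8128

1. box [0,71]×[0,65]: [(0, 0) (71, 0) (71, 65) (0, 65)]
2. ⊥bis P3·P0 via (25.06,45.73): [(0, 36.8354) (0, 0) (71, 0) (71, 62.0356)]  |A|=3509.9195
3. ⊥bis P3·P1 via (38.91,20.21): [(0, 36.8354) (0, 0) (12.56, 0) (71, 44.8225) (71, 62.0356)]  |A|=2200.2067
4. ⊥bis P3·P2 via (22.705,34.985): [(27.757, 46.6872) (7.6017, 0) (12.56, 0) (71, 44.8225) (71, 62.0356)]  |A|=1511.5369
5. ⊥bis P3·P4 via (33.68,30.515): [(41.2005, 51.4588) (27.757, 46.6872) (7.6017, 0) (12.56, 0) (26.5854, 10.7573)]  |A|=600.1277
6. ⊥bis P3·P5 via (31.535,39.355): [(36.4886, 38.3366) (25.1576, 40.6661) (7.6017, 0) (12.56, 0) (26.5854, 10.7573)]  |A|=486.0251
7. ⊥bis P3·P6 via (32.845,19.14): [(29.3101, 18.3454) (36.4886, 38.3366) (25.1576, 40.6661) (14.0395, 14.9125)]  |A|=299.1751
8. ⊥bis P3·P7 via (26.435,31.34): [(28.2948, 18.1171) (29.3101, 18.3454) (36.4886, 38.3366) (25.1576, 40.6661) (25.1317, 40.6062)]  |A|=133.8128
9. canonical 5-gon: [(28.2948, 18.1171) (29.3101, 18.3454) (36.4886, 38.3366) (25.1576, 40.6661) (25.1317, 40.6062)]
10. shoelace: 133.8128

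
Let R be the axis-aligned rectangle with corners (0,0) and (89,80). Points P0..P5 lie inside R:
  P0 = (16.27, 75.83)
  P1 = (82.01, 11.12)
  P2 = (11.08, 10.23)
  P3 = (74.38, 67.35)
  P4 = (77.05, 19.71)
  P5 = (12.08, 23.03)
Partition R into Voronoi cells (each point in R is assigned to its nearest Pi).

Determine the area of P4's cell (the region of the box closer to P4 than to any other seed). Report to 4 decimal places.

Area of P4's cell: 1516.0496

1. box [0,89]×[0,80]: [(0, 0) (89, 0) (89, 80) (0, 80)]
2. ⊥bis P4·P0 via (46.66,47.77): [(2.5525, 0) (89, 0) (89, 80) (76.4189, 80)]  |A|=3961.142
3. ⊥bis P4·P1 via (79.53,15.415): [(2.5525, 0) (52.8335, 0) (89, 20.8831) (89, 80) (76.4189, 80)]  |A|=3583.5067
4. ⊥bis P4·P2 via (44.065,14.97): [(40.3358, 40.9207) (46.2162, 0) (52.8335, 0) (89, 20.8831) (89, 80) (76.4189, 80)]  |A|=2690.1322
5. ⊥bis P4·P3 via (75.715,43.53): [(40.9458, 41.5814) (40.3358, 40.9207) (46.2162, 0) (52.8335, 0) (89, 20.8831) (89, 44.2746)]  |A|=1590.0803
6. ⊥bis P4·P5 via (44.565,21.37): [(45.6112, 41.8428) (44.1926, 14.0821) (46.2162, 0) (52.8335, 0) (89, 20.8831) (89, 44.2746)]  |A|=1516.0496
7. canonical 6-gon: [(45.6112, 41.8428) (44.1926, 14.0821) (46.2162, 0) (52.8335, 0) (89, 20.8831) (89, 44.2746)]
8. shoelace: 1516.0496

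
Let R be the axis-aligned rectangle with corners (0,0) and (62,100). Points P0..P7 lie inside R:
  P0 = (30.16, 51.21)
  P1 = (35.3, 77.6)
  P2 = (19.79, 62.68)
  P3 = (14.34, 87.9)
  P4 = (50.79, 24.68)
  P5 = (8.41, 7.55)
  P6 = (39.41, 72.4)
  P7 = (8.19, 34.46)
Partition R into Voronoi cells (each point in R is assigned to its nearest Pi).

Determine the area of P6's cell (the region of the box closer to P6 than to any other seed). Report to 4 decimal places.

Area of P6's cell: 790.8943

1. box [0,62]×[0,100]: [(0, 0) (62, 0) (62, 100) (0, 100)]
2. ⊥bis P6·P0 via (34.785,61.805): [(0, 76.9896) (62, 49.9249) (62, 100) (0, 100)]  |A|=2265.6503
3. ⊥bis P6·P1 via (37.355,75): [(25.686, 65.777) (62, 49.9249) (62, 94.479)]  |A|=808.9697
4. ⊥bis P6·P2 via (29.6,67.54): [(29.1263, 68.4962) (31.7945, 63.1105) (62, 49.9249) (62, 94.479)]  |A|=796.0777
5. ⊥bis P6·P3 via (26.875,80.15): [(29.1263, 68.4962) (31.7945, 63.1105) (62, 49.9249) (62, 94.479)]  |A|=796.0777
6. ⊥bis P6·P4 via (45.1,48.54): [(29.1263, 68.4962) (31.7945, 63.1105) (58.0811, 51.6357) (62, 52.5702) (62, 94.479)]  |A|=790.8943
7. ⊥bis P6·P5 via (23.91,39.975): [(29.1263, 68.4962) (31.7945, 63.1105) (58.0811, 51.6357) (62, 52.5702) (62, 94.479)]  |A|=790.8943
8. ⊥bis P6·P7 via (23.8,53.43): [(29.1263, 68.4962) (31.7945, 63.1105) (58.0811, 51.6357) (62, 52.5702) (62, 94.479)]  |A|=790.8943
9. canonical 5-gon: [(29.1263, 68.4962) (31.7945, 63.1105) (58.0811, 51.6357) (62, 52.5702) (62, 94.479)]
10. shoelace: 790.8943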